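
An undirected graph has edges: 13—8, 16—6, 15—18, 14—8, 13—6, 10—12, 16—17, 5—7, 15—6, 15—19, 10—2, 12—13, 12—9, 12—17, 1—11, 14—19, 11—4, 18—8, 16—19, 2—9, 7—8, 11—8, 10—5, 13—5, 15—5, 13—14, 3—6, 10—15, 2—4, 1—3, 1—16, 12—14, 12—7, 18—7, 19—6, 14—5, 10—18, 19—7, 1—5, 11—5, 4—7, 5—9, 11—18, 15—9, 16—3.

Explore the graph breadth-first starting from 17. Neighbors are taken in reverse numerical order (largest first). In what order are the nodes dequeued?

17, 16, 12, 19, 6, 3, 1, 14, 13, 10, 9, 7, 15, 11, 5, 8, 18, 2, 4

Visit 17; enqueue 16, 12 → queue [16, 12]
Visit 16; enqueue 19, 6, 3, 1 → queue [12, 19, 6, 3, 1]
Visit 12; enqueue 14, 13, 10, 9, 7 → queue [19, 6, 3, 1, 14, 13, 10, 9, 7]
Visit 19; enqueue 15 → queue [6, 3, 1, 14, 13, 10, 9, 7, 15]
Visit 6 → queue [3, 1, 14, 13, 10, 9, 7, 15]
Visit 3 → queue [1, 14, 13, 10, 9, 7, 15]
Visit 1; enqueue 11, 5 → queue [14, 13, 10, 9, 7, 15, 11, 5]
Visit 14; enqueue 8 → queue [13, 10, 9, 7, 15, 11, 5, 8]
Visit 13 → queue [10, 9, 7, 15, 11, 5, 8]
Visit 10; enqueue 18, 2 → queue [9, 7, 15, 11, 5, 8, 18, 2]
Visit 9 → queue [7, 15, 11, 5, 8, 18, 2]
Visit 7; enqueue 4 → queue [15, 11, 5, 8, 18, 2, 4]
Visit 15 → queue [11, 5, 8, 18, 2, 4]
Visit 11 → queue [5, 8, 18, 2, 4]
Visit 5 → queue [8, 18, 2, 4]
Visit 8 → queue [18, 2, 4]
Visit 18 → queue [2, 4]
Visit 2 → queue [4]
Visit 4 → queue []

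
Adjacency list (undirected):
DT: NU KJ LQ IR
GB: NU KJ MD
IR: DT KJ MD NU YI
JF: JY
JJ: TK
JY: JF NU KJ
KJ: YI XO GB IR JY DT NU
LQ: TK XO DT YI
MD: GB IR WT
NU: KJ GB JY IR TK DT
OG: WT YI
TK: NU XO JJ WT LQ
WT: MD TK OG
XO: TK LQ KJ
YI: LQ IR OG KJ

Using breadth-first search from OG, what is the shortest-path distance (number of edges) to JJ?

3

Level 0: OG
Level 1: WT, YI
Level 2: IR, KJ, LQ, MD, TK
Level 3: DT, GB, JJ, JY, NU, XO
Level 4: JF
JJ first appears at level 3.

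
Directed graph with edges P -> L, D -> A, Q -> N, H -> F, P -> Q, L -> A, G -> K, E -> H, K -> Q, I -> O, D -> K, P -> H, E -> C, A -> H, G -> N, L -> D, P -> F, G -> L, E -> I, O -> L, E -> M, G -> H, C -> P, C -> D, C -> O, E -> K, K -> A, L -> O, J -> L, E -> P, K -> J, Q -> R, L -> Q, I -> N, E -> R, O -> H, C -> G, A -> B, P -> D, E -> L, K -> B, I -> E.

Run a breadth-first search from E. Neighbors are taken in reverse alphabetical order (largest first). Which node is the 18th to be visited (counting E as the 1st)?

Visit E; enqueue R, P, M, L, K, I, H, C → queue [R, P, M, L, K, I, H, C]
Visit R → queue [P, M, L, K, I, H, C]
Visit P; enqueue Q, F, D → queue [M, L, K, I, H, C, Q, F, D]
Visit M → queue [L, K, I, H, C, Q, F, D]
Visit L; enqueue O, A → queue [K, I, H, C, Q, F, D, O, A]
Visit K; enqueue J, B → queue [I, H, C, Q, F, D, O, A, J, B]
Visit I; enqueue N → queue [H, C, Q, F, D, O, A, J, B, N]
Visit H → queue [C, Q, F, D, O, A, J, B, N]
Visit C; enqueue G → queue [Q, F, D, O, A, J, B, N, G]
Visit Q → queue [F, D, O, A, J, B, N, G]
Visit F → queue [D, O, A, J, B, N, G]
Visit D → queue [O, A, J, B, N, G]
Visit O → queue [A, J, B, N, G]
Visit A → queue [J, B, N, G]
Visit J → queue [B, N, G]
Visit B → queue [N, G]
Visit N → queue [G]
Visit G → queue []

Visit order: E, R, P, M, L, K, I, H, C, Q, F, D, O, A, J, B, N, G

G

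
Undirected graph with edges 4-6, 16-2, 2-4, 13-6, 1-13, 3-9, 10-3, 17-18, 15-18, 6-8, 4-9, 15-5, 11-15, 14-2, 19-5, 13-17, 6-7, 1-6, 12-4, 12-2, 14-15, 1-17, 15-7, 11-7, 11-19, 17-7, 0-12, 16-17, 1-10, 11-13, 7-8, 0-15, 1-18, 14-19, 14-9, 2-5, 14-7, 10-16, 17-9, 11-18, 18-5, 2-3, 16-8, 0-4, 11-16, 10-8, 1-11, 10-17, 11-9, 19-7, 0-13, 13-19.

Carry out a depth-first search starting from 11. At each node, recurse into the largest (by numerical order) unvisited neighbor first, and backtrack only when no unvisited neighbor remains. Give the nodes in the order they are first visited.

Visit 11
11 → 19
19 → 14
14 → 15
15 → 18
18 → 17
17 → 16
16 → 10
10 → 8
8 → 7
7 → 6
6 → 13
13 → 1
13 → 0
0 → 12
12 → 4
4 → 9
9 → 3
3 → 2
2 → 5

11, 19, 14, 15, 18, 17, 16, 10, 8, 7, 6, 13, 1, 0, 12, 4, 9, 3, 2, 5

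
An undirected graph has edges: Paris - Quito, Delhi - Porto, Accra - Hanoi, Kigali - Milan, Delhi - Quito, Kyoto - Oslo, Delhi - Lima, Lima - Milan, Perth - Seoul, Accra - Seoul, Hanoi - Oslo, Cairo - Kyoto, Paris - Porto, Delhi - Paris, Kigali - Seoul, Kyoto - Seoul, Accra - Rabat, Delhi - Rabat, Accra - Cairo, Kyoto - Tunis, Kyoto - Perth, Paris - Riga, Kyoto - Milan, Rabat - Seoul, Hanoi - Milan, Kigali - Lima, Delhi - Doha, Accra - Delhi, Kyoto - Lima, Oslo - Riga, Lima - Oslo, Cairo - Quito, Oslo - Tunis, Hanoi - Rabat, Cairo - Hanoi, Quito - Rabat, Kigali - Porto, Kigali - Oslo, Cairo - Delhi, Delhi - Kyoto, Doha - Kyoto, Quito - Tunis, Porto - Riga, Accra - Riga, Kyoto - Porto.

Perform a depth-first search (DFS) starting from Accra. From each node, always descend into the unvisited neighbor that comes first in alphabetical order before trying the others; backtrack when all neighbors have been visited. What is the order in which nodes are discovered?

Visit Accra
Accra → Cairo
Cairo → Delhi
Delhi → Doha
Doha → Kyoto
Kyoto → Lima
Lima → Kigali
Kigali → Milan
Milan → Hanoi
Hanoi → Oslo
Oslo → Riga
Riga → Paris
Paris → Porto
Paris → Quito
Quito → Rabat
Rabat → Seoul
Seoul → Perth
Quito → Tunis

Accra, Cairo, Delhi, Doha, Kyoto, Lima, Kigali, Milan, Hanoi, Oslo, Riga, Paris, Porto, Quito, Rabat, Seoul, Perth, Tunis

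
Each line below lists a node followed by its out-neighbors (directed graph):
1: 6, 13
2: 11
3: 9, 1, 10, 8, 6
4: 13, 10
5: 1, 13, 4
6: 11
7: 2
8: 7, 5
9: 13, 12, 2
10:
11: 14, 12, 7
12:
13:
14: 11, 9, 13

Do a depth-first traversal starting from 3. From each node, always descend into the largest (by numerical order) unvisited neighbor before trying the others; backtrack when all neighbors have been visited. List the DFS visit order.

3, 10, 9, 13, 12, 2, 11, 14, 7, 8, 5, 4, 1, 6

Visit 3
3 → 10
3 → 9
9 → 13
9 → 12
9 → 2
2 → 11
11 → 14
11 → 7
3 → 8
8 → 5
5 → 4
5 → 1
1 → 6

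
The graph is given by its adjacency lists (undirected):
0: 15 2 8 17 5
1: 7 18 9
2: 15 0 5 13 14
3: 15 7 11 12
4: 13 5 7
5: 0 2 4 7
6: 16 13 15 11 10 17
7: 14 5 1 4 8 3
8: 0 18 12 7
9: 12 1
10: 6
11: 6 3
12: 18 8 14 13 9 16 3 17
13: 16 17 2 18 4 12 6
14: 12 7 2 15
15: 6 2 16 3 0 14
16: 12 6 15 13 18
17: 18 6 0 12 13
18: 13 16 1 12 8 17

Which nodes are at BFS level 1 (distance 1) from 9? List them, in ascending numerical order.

1, 12

Level 0: 9
Level 1: 1, 12
Level 2: 3, 7, 8, 13, 14, 16, 17, 18
Level 3: 0, 2, 4, 5, 6, 11, 15
Level 4: 10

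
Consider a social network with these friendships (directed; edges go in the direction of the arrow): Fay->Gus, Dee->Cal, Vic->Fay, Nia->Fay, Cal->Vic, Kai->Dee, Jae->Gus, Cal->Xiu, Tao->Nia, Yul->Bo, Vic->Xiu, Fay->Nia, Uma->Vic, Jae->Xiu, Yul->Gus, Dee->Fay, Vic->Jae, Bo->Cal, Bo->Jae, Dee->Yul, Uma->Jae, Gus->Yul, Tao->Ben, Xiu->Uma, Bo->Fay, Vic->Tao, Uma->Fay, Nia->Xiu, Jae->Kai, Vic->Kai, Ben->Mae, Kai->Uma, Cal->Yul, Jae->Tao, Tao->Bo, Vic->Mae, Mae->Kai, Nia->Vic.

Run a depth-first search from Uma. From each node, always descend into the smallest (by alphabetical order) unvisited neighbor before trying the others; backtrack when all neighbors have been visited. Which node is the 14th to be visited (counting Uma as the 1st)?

Visit Uma
Uma → Fay
Fay → Gus
Gus → Yul
Yul → Bo
Bo → Cal
Cal → Vic
Vic → Jae
Jae → Kai
Kai → Dee
Jae → Tao
Tao → Ben
Ben → Mae
Tao → Nia
Nia → Xiu

Visit order: Uma, Fay, Gus, Yul, Bo, Cal, Vic, Jae, Kai, Dee, Tao, Ben, Mae, Nia, Xiu

Nia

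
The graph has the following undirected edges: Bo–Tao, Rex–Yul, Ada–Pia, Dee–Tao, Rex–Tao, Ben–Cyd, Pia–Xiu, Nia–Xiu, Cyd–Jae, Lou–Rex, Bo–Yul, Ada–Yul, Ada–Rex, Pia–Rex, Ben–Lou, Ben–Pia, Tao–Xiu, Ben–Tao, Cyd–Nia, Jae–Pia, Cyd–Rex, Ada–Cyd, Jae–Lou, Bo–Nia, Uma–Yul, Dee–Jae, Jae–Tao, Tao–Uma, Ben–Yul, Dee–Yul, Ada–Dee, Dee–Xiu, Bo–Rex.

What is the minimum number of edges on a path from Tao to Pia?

Level 0: Tao
Level 1: Ben, Bo, Dee, Jae, Rex, Uma, Xiu
Level 2: Ada, Cyd, Lou, Nia, Pia, Yul
Pia first appears at level 2.

2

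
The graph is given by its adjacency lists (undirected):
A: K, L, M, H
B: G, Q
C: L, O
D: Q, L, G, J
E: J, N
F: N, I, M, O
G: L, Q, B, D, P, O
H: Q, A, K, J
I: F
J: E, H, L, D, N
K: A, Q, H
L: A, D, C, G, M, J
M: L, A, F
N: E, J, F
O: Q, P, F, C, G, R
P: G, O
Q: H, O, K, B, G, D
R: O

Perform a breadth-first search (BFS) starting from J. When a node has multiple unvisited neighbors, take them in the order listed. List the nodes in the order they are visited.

Visit J; enqueue E, H, L, D, N → queue [E, H, L, D, N]
Visit E → queue [H, L, D, N]
Visit H; enqueue Q, A, K → queue [L, D, N, Q, A, K]
Visit L; enqueue C, G, M → queue [D, N, Q, A, K, C, G, M]
Visit D → queue [N, Q, A, K, C, G, M]
Visit N; enqueue F → queue [Q, A, K, C, G, M, F]
Visit Q; enqueue O, B → queue [A, K, C, G, M, F, O, B]
Visit A → queue [K, C, G, M, F, O, B]
Visit K → queue [C, G, M, F, O, B]
Visit C → queue [G, M, F, O, B]
Visit G; enqueue P → queue [M, F, O, B, P]
Visit M → queue [F, O, B, P]
Visit F; enqueue I → queue [O, B, P, I]
Visit O; enqueue R → queue [B, P, I, R]
Visit B → queue [P, I, R]
Visit P → queue [I, R]
Visit I → queue [R]
Visit R → queue []

J, E, H, L, D, N, Q, A, K, C, G, M, F, O, B, P, I, R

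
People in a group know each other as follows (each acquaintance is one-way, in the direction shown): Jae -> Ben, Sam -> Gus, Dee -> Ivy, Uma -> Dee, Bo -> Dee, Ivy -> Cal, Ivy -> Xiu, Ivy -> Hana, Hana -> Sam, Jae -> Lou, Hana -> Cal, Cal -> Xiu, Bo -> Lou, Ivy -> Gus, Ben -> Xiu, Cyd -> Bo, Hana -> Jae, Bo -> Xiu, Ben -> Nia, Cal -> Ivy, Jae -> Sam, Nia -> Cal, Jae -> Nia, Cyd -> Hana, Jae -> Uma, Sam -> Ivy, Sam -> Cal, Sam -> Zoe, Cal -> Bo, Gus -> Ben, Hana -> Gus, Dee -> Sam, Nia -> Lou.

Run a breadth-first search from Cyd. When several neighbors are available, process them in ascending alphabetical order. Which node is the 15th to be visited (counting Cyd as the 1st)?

Visit Cyd; enqueue Bo, Hana → queue [Bo, Hana]
Visit Bo; enqueue Dee, Lou, Xiu → queue [Hana, Dee, Lou, Xiu]
Visit Hana; enqueue Cal, Gus, Jae, Sam → queue [Dee, Lou, Xiu, Cal, Gus, Jae, Sam]
Visit Dee; enqueue Ivy → queue [Lou, Xiu, Cal, Gus, Jae, Sam, Ivy]
Visit Lou → queue [Xiu, Cal, Gus, Jae, Sam, Ivy]
Visit Xiu → queue [Cal, Gus, Jae, Sam, Ivy]
Visit Cal → queue [Gus, Jae, Sam, Ivy]
Visit Gus; enqueue Ben → queue [Jae, Sam, Ivy, Ben]
Visit Jae; enqueue Nia, Uma → queue [Sam, Ivy, Ben, Nia, Uma]
Visit Sam; enqueue Zoe → queue [Ivy, Ben, Nia, Uma, Zoe]
Visit Ivy → queue [Ben, Nia, Uma, Zoe]
Visit Ben → queue [Nia, Uma, Zoe]
Visit Nia → queue [Uma, Zoe]
Visit Uma → queue [Zoe]
Visit Zoe → queue []

Visit order: Cyd, Bo, Hana, Dee, Lou, Xiu, Cal, Gus, Jae, Sam, Ivy, Ben, Nia, Uma, Zoe

Zoe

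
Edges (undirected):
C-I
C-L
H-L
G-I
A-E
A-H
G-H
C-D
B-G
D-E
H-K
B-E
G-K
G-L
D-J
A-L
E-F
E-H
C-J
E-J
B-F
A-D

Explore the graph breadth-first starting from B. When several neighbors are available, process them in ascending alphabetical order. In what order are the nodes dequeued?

B → E → F → G → A → D → H → J → I → K → L → C

Visit B; enqueue E, F, G → queue [E, F, G]
Visit E; enqueue A, D, H, J → queue [F, G, A, D, H, J]
Visit F → queue [G, A, D, H, J]
Visit G; enqueue I, K, L → queue [A, D, H, J, I, K, L]
Visit A → queue [D, H, J, I, K, L]
Visit D; enqueue C → queue [H, J, I, K, L, C]
Visit H → queue [J, I, K, L, C]
Visit J → queue [I, K, L, C]
Visit I → queue [K, L, C]
Visit K → queue [L, C]
Visit L → queue [C]
Visit C → queue []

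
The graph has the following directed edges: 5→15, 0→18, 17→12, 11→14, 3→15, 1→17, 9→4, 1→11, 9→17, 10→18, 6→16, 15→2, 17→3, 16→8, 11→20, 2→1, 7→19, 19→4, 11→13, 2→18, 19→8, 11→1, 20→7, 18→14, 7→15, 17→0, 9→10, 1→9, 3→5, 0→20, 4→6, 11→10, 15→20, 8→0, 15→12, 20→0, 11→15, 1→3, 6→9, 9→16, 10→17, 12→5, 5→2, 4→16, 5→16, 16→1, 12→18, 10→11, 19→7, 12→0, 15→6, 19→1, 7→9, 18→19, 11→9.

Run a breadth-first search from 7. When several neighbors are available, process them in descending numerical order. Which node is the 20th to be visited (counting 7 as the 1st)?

14

Visit 7; enqueue 19, 15, 9 → queue [19, 15, 9]
Visit 19; enqueue 8, 4, 1 → queue [15, 9, 8, 4, 1]
Visit 15; enqueue 20, 12, 6, 2 → queue [9, 8, 4, 1, 20, 12, 6, 2]
Visit 9; enqueue 17, 16, 10 → queue [8, 4, 1, 20, 12, 6, 2, 17, 16, 10]
Visit 8; enqueue 0 → queue [4, 1, 20, 12, 6, 2, 17, 16, 10, 0]
Visit 4 → queue [1, 20, 12, 6, 2, 17, 16, 10, 0]
Visit 1; enqueue 11, 3 → queue [20, 12, 6, 2, 17, 16, 10, 0, 11, 3]
Visit 20 → queue [12, 6, 2, 17, 16, 10, 0, 11, 3]
Visit 12; enqueue 18, 5 → queue [6, 2, 17, 16, 10, 0, 11, 3, 18, 5]
Visit 6 → queue [2, 17, 16, 10, 0, 11, 3, 18, 5]
Visit 2 → queue [17, 16, 10, 0, 11, 3, 18, 5]
Visit 17 → queue [16, 10, 0, 11, 3, 18, 5]
Visit 16 → queue [10, 0, 11, 3, 18, 5]
Visit 10 → queue [0, 11, 3, 18, 5]
Visit 0 → queue [11, 3, 18, 5]
Visit 11; enqueue 14, 13 → queue [3, 18, 5, 14, 13]
Visit 3 → queue [18, 5, 14, 13]
Visit 18 → queue [5, 14, 13]
Visit 5 → queue [14, 13]
Visit 14 → queue [13]
Visit 13 → queue []

Visit order: 7, 19, 15, 9, 8, 4, 1, 20, 12, 6, 2, 17, 16, 10, 0, 11, 3, 18, 5, 14, 13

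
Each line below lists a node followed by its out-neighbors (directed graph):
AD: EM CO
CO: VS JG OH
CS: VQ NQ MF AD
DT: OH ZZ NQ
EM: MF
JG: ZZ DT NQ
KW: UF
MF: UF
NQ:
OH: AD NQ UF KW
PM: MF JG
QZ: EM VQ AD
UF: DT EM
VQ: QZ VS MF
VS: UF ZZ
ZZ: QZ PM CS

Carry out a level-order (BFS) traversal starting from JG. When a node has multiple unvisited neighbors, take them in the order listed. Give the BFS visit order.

Visit JG; enqueue ZZ, DT, NQ → queue [ZZ, DT, NQ]
Visit ZZ; enqueue QZ, PM, CS → queue [DT, NQ, QZ, PM, CS]
Visit DT; enqueue OH → queue [NQ, QZ, PM, CS, OH]
Visit NQ → queue [QZ, PM, CS, OH]
Visit QZ; enqueue EM, VQ, AD → queue [PM, CS, OH, EM, VQ, AD]
Visit PM; enqueue MF → queue [CS, OH, EM, VQ, AD, MF]
Visit CS → queue [OH, EM, VQ, AD, MF]
Visit OH; enqueue UF, KW → queue [EM, VQ, AD, MF, UF, KW]
Visit EM → queue [VQ, AD, MF, UF, KW]
Visit VQ; enqueue VS → queue [AD, MF, UF, KW, VS]
Visit AD; enqueue CO → queue [MF, UF, KW, VS, CO]
Visit MF → queue [UF, KW, VS, CO]
Visit UF → queue [KW, VS, CO]
Visit KW → queue [VS, CO]
Visit VS → queue [CO]
Visit CO → queue []

JG -> ZZ -> DT -> NQ -> QZ -> PM -> CS -> OH -> EM -> VQ -> AD -> MF -> UF -> KW -> VS -> CO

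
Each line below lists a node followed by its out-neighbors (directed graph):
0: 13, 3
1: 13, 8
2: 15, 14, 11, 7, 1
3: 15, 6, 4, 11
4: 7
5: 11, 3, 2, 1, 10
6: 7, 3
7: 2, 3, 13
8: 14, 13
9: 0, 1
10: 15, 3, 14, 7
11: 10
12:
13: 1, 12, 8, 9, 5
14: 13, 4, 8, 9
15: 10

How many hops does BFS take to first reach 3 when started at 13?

2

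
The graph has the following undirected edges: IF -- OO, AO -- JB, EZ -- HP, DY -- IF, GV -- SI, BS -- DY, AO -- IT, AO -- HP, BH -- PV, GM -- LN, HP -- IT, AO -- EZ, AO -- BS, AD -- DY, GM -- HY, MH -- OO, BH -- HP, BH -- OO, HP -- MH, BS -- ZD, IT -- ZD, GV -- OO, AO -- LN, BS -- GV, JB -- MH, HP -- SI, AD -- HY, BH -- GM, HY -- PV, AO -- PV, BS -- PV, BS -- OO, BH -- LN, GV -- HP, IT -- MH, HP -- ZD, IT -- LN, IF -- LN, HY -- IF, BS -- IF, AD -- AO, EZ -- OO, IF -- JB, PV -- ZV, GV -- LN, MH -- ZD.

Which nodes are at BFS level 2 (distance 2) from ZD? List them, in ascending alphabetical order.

AO, BH, DY, EZ, GV, IF, JB, LN, OO, PV, SI

Level 0: ZD
Level 1: BS, HP, IT, MH
Level 2: AO, BH, DY, EZ, GV, IF, JB, LN, OO, PV, SI
Level 3: AD, GM, HY, ZV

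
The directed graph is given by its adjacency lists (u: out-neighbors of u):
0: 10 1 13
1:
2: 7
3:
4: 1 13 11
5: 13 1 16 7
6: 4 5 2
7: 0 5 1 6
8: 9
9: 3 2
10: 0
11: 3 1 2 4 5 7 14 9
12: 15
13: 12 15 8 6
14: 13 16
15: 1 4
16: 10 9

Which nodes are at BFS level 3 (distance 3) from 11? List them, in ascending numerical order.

Level 0: 11
Level 1: 1, 2, 3, 4, 5, 7, 9, 14
Level 2: 0, 6, 13, 16
Level 3: 8, 10, 12, 15

8, 10, 12, 15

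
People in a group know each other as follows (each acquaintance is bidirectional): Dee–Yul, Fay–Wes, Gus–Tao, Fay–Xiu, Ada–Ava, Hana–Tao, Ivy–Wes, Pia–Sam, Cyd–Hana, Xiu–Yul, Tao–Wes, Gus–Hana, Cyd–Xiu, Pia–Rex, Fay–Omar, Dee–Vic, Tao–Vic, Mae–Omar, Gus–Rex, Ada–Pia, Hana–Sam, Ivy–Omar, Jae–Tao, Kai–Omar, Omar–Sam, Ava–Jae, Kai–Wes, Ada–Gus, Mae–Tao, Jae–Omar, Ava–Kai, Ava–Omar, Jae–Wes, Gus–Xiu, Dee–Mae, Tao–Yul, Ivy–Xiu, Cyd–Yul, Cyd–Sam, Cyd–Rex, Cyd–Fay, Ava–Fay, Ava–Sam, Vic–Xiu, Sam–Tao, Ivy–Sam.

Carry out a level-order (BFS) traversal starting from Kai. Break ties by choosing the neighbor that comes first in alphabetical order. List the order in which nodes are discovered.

Kai, Ava, Omar, Wes, Ada, Fay, Jae, Sam, Ivy, Mae, Tao, Gus, Pia, Cyd, Xiu, Hana, Dee, Vic, Yul, Rex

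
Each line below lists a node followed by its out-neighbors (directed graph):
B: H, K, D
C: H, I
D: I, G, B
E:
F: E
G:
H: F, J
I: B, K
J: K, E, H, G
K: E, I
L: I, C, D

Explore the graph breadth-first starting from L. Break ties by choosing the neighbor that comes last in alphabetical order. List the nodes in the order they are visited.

L, I, D, C, K, B, G, H, E, J, F

Visit L; enqueue I, D, C → queue [I, D, C]
Visit I; enqueue K, B → queue [D, C, K, B]
Visit D; enqueue G → queue [C, K, B, G]
Visit C; enqueue H → queue [K, B, G, H]
Visit K; enqueue E → queue [B, G, H, E]
Visit B → queue [G, H, E]
Visit G → queue [H, E]
Visit H; enqueue J, F → queue [E, J, F]
Visit E → queue [J, F]
Visit J → queue [F]
Visit F → queue []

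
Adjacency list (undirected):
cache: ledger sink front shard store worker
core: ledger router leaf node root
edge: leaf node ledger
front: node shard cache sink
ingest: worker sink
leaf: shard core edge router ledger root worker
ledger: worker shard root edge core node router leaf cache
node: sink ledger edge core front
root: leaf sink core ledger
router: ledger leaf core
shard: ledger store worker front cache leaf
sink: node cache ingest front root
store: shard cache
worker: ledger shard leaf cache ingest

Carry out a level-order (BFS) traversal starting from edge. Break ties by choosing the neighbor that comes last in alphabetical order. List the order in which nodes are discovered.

edge node ledger leaf sink front core worker shard router root cache ingest store

Visit edge; enqueue node, ledger, leaf → queue [node, ledger, leaf]
Visit node; enqueue sink, front, core → queue [ledger, leaf, sink, front, core]
Visit ledger; enqueue worker, shard, router, root, cache → queue [leaf, sink, front, core, worker, shard, router, root, cache]
Visit leaf → queue [sink, front, core, worker, shard, router, root, cache]
Visit sink; enqueue ingest → queue [front, core, worker, shard, router, root, cache, ingest]
Visit front → queue [core, worker, shard, router, root, cache, ingest]
Visit core → queue [worker, shard, router, root, cache, ingest]
Visit worker → queue [shard, router, root, cache, ingest]
Visit shard; enqueue store → queue [router, root, cache, ingest, store]
Visit router → queue [root, cache, ingest, store]
Visit root → queue [cache, ingest, store]
Visit cache → queue [ingest, store]
Visit ingest → queue [store]
Visit store → queue []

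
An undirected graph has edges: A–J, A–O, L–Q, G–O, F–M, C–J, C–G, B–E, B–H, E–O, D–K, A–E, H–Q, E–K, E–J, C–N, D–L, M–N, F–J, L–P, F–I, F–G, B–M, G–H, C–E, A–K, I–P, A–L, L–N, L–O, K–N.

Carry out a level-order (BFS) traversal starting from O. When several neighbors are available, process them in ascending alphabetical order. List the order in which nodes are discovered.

Visit O; enqueue A, E, G, L → queue [A, E, G, L]
Visit A; enqueue J, K → queue [E, G, L, J, K]
Visit E; enqueue B, C → queue [G, L, J, K, B, C]
Visit G; enqueue F, H → queue [L, J, K, B, C, F, H]
Visit L; enqueue D, N, P, Q → queue [J, K, B, C, F, H, D, N, P, Q]
Visit J → queue [K, B, C, F, H, D, N, P, Q]
Visit K → queue [B, C, F, H, D, N, P, Q]
Visit B; enqueue M → queue [C, F, H, D, N, P, Q, M]
Visit C → queue [F, H, D, N, P, Q, M]
Visit F; enqueue I → queue [H, D, N, P, Q, M, I]
Visit H → queue [D, N, P, Q, M, I]
Visit D → queue [N, P, Q, M, I]
Visit N → queue [P, Q, M, I]
Visit P → queue [Q, M, I]
Visit Q → queue [M, I]
Visit M → queue [I]
Visit I → queue []

O → A → E → G → L → J → K → B → C → F → H → D → N → P → Q → M → I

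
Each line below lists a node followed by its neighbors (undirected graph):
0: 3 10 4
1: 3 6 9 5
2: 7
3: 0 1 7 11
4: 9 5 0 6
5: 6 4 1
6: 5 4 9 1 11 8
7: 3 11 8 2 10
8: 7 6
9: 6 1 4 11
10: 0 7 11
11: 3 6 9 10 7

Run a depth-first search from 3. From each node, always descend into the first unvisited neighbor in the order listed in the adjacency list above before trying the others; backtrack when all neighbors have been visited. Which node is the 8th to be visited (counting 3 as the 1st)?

Visit 3
3 → 0
0 → 10
10 → 7
7 → 11
11 → 6
6 → 5
5 → 4
4 → 9
9 → 1
6 → 8
7 → 2

Visit order: 3, 0, 10, 7, 11, 6, 5, 4, 9, 1, 8, 2

4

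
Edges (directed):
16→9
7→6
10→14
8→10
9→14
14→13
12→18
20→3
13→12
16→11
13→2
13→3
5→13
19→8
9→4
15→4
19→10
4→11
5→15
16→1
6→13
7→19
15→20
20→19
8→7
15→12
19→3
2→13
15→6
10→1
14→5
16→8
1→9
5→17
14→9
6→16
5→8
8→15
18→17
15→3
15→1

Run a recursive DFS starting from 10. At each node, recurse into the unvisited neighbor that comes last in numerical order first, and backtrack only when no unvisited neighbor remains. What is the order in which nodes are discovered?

Visit 10
10 → 14
14 → 13
13 → 12
12 → 18
18 → 17
13 → 3
13 → 2
14 → 9
9 → 4
4 → 11
14 → 5
5 → 15
15 → 20
20 → 19
19 → 8
8 → 7
7 → 6
6 → 16
16 → 1

10 14 13 12 18 17 3 2 9 4 11 5 15 20 19 8 7 6 16 1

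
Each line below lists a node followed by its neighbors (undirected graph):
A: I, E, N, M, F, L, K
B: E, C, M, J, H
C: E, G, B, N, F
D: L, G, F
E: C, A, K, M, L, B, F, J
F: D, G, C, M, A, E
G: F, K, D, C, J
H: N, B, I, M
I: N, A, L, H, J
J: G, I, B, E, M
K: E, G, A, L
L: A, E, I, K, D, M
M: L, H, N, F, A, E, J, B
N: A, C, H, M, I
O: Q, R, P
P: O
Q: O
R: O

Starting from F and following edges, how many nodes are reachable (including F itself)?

14

BFS from F visits: F, M, G, E, D, C, A, N, L, J, H, B, K, I
Reachable nodes: 14 of 18 total.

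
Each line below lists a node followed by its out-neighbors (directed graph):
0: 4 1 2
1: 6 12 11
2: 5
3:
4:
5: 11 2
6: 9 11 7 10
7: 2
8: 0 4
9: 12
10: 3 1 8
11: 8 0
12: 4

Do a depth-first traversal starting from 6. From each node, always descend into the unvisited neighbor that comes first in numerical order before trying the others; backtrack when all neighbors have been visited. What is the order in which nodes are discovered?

Visit 6
6 → 7
7 → 2
2 → 5
5 → 11
11 → 0
0 → 1
1 → 12
12 → 4
11 → 8
6 → 9
6 → 10
10 → 3

6 → 7 → 2 → 5 → 11 → 0 → 1 → 12 → 4 → 8 → 9 → 10 → 3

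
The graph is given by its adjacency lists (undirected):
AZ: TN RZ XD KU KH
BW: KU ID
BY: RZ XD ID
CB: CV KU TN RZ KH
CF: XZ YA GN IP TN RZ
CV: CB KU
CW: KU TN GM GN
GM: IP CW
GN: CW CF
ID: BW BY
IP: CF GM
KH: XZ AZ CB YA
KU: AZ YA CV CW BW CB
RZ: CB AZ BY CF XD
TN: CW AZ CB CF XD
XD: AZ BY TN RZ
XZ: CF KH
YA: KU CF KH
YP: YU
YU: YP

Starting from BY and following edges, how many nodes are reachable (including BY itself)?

18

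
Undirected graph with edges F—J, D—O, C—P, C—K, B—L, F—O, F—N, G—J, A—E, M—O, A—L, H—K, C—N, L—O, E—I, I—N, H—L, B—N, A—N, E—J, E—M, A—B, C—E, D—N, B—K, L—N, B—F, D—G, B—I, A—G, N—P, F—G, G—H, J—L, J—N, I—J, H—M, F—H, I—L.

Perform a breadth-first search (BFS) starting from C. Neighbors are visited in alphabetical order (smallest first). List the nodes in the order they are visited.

C E K N P A I J M B H D F L G O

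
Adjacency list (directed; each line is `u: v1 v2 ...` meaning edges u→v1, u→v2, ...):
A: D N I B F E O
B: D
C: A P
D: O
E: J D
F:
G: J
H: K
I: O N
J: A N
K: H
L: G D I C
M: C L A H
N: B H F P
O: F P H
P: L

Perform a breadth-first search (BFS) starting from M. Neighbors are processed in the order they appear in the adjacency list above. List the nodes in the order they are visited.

Visit M; enqueue C, L, A, H → queue [C, L, A, H]
Visit C; enqueue P → queue [L, A, H, P]
Visit L; enqueue G, D, I → queue [A, H, P, G, D, I]
Visit A; enqueue N, B, F, E, O → queue [H, P, G, D, I, N, B, F, E, O]
Visit H; enqueue K → queue [P, G, D, I, N, B, F, E, O, K]
Visit P → queue [G, D, I, N, B, F, E, O, K]
Visit G; enqueue J → queue [D, I, N, B, F, E, O, K, J]
Visit D → queue [I, N, B, F, E, O, K, J]
Visit I → queue [N, B, F, E, O, K, J]
Visit N → queue [B, F, E, O, K, J]
Visit B → queue [F, E, O, K, J]
Visit F → queue [E, O, K, J]
Visit E → queue [O, K, J]
Visit O → queue [K, J]
Visit K → queue [J]
Visit J → queue []

M, C, L, A, H, P, G, D, I, N, B, F, E, O, K, J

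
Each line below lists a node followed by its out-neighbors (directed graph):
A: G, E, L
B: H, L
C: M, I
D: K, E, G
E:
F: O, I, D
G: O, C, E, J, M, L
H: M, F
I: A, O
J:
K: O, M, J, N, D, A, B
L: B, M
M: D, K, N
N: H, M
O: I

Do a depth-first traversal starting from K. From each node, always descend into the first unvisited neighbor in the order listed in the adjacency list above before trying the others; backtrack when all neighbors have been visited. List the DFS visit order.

Visit K
K → O
O → I
I → A
A → G
G → C
C → M
M → D
D → E
M → N
N → H
H → F
G → J
G → L
L → B

K -> O -> I -> A -> G -> C -> M -> D -> E -> N -> H -> F -> J -> L -> B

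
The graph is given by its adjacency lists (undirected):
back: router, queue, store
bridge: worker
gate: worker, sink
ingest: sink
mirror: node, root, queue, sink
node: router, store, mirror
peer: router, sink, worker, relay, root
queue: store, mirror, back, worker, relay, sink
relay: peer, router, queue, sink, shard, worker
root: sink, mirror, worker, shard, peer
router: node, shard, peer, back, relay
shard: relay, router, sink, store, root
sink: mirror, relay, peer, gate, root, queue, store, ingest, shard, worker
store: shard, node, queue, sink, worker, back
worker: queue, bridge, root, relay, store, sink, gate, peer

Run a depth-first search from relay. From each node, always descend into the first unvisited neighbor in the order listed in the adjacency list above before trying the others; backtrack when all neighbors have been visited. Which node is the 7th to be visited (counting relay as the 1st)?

Visit relay
relay → peer
peer → router
router → node
node → store
store → shard
shard → sink
sink → mirror
mirror → root
root → worker
worker → queue
queue → back
worker → bridge
worker → gate
sink → ingest

Visit order: relay, peer, router, node, store, shard, sink, mirror, root, worker, queue, back, bridge, gate, ingest

sink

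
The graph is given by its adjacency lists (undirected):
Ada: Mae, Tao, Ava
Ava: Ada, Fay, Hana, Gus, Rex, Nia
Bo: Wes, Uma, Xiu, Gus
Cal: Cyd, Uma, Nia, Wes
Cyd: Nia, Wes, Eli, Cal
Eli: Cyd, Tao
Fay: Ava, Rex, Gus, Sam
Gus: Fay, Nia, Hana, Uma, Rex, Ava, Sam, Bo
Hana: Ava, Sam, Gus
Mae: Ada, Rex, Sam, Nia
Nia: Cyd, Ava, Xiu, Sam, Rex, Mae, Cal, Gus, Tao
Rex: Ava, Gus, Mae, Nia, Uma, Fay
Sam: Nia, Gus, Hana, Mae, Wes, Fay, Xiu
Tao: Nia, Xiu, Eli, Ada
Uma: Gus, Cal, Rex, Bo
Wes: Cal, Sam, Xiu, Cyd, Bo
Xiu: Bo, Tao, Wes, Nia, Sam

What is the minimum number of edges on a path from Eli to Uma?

3

Level 0: Eli
Level 1: Cyd, Tao
Level 2: Ada, Cal, Nia, Wes, Xiu
Level 3: Ava, Bo, Gus, Mae, Rex, Sam, Uma
Level 4: Fay, Hana
Uma first appears at level 3.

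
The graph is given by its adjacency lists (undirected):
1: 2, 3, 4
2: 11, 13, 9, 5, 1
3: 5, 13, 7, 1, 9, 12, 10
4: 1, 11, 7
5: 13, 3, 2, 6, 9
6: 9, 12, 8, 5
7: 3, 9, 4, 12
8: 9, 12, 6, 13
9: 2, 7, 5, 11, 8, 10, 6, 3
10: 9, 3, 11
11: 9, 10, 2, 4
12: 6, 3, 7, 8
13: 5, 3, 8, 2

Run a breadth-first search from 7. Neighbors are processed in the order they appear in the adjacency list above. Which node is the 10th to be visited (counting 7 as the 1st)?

2

Visit 7; enqueue 3, 9, 4, 12 → queue [3, 9, 4, 12]
Visit 3; enqueue 5, 13, 1, 10 → queue [9, 4, 12, 5, 13, 1, 10]
Visit 9; enqueue 2, 11, 8, 6 → queue [4, 12, 5, 13, 1, 10, 2, 11, 8, 6]
Visit 4 → queue [12, 5, 13, 1, 10, 2, 11, 8, 6]
Visit 12 → queue [5, 13, 1, 10, 2, 11, 8, 6]
Visit 5 → queue [13, 1, 10, 2, 11, 8, 6]
Visit 13 → queue [1, 10, 2, 11, 8, 6]
Visit 1 → queue [10, 2, 11, 8, 6]
Visit 10 → queue [2, 11, 8, 6]
Visit 2 → queue [11, 8, 6]
Visit 11 → queue [8, 6]
Visit 8 → queue [6]
Visit 6 → queue []

Visit order: 7, 3, 9, 4, 12, 5, 13, 1, 10, 2, 11, 8, 6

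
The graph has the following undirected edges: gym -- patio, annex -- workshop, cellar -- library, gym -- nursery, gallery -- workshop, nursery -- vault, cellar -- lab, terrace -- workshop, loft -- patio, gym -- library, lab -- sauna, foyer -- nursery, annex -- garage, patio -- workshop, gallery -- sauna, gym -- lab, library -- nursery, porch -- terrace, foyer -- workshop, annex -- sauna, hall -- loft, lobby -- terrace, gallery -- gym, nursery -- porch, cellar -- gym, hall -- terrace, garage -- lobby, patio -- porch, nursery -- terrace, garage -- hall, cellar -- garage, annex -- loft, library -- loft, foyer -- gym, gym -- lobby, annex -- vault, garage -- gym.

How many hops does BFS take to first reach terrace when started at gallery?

2

Level 0: gallery
Level 1: gym, sauna, workshop
Level 2: annex, cellar, foyer, garage, lab, library, lobby, nursery, patio, terrace
Level 3: hall, loft, porch, vault
terrace first appears at level 2.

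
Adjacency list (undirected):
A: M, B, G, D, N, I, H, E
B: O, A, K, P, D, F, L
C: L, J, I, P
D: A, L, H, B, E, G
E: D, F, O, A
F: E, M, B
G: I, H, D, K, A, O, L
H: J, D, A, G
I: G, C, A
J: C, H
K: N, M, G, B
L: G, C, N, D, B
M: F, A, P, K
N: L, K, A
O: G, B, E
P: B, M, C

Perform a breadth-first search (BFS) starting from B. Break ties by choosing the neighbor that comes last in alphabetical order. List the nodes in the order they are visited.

B -> P -> O -> L -> K -> F -> D -> A -> M -> C -> G -> E -> N -> H -> I -> J

Visit B; enqueue P, O, L, K, F, D, A → queue [P, O, L, K, F, D, A]
Visit P; enqueue M, C → queue [O, L, K, F, D, A, M, C]
Visit O; enqueue G, E → queue [L, K, F, D, A, M, C, G, E]
Visit L; enqueue N → queue [K, F, D, A, M, C, G, E, N]
Visit K → queue [F, D, A, M, C, G, E, N]
Visit F → queue [D, A, M, C, G, E, N]
Visit D; enqueue H → queue [A, M, C, G, E, N, H]
Visit A; enqueue I → queue [M, C, G, E, N, H, I]
Visit M → queue [C, G, E, N, H, I]
Visit C; enqueue J → queue [G, E, N, H, I, J]
Visit G → queue [E, N, H, I, J]
Visit E → queue [N, H, I, J]
Visit N → queue [H, I, J]
Visit H → queue [I, J]
Visit I → queue [J]
Visit J → queue []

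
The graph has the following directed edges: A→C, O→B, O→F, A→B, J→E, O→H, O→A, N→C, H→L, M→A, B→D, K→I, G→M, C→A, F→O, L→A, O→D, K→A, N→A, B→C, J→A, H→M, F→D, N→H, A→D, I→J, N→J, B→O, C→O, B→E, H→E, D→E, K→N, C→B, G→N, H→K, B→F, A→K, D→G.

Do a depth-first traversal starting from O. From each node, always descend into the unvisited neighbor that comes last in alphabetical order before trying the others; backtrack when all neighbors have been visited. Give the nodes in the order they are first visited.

Visit O
O → H
H → M
M → A
A → K
K → N
N → J
J → E
N → C
C → B
B → F
F → D
D → G
K → I
H → L

O, H, M, A, K, N, J, E, C, B, F, D, G, I, L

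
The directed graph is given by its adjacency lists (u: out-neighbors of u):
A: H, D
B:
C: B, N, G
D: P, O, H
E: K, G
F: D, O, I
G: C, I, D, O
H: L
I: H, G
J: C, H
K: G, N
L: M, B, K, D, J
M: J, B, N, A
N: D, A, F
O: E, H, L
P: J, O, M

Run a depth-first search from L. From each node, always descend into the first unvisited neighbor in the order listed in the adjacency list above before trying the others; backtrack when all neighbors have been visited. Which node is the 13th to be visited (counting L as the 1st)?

I

Visit L
L → M
M → J
J → C
C → B
C → N
N → D
D → P
P → O
O → E
E → K
K → G
G → I
I → H
N → A
N → F

Visit order: L, M, J, C, B, N, D, P, O, E, K, G, I, H, A, F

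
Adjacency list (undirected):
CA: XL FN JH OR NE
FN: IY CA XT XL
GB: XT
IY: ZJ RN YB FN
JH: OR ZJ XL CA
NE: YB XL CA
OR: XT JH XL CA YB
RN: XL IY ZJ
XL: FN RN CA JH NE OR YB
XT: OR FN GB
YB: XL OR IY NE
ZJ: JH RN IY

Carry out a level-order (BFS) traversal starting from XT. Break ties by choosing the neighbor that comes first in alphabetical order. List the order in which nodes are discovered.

XT FN GB OR CA IY XL JH YB NE RN ZJ

Visit XT; enqueue FN, GB, OR → queue [FN, GB, OR]
Visit FN; enqueue CA, IY, XL → queue [GB, OR, CA, IY, XL]
Visit GB → queue [OR, CA, IY, XL]
Visit OR; enqueue JH, YB → queue [CA, IY, XL, JH, YB]
Visit CA; enqueue NE → queue [IY, XL, JH, YB, NE]
Visit IY; enqueue RN, ZJ → queue [XL, JH, YB, NE, RN, ZJ]
Visit XL → queue [JH, YB, NE, RN, ZJ]
Visit JH → queue [YB, NE, RN, ZJ]
Visit YB → queue [NE, RN, ZJ]
Visit NE → queue [RN, ZJ]
Visit RN → queue [ZJ]
Visit ZJ → queue []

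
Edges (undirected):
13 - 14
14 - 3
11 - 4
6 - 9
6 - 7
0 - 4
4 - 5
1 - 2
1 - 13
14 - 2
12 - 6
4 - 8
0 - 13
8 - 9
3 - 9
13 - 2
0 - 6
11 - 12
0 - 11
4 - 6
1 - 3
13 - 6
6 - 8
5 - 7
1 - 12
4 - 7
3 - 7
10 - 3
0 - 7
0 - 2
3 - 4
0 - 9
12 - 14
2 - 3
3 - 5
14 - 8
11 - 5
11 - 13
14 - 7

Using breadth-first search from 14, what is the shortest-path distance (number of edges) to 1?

Level 0: 14
Level 1: 2, 3, 7, 8, 12, 13
Level 2: 0, 1, 4, 5, 6, 9, 10, 11
1 first appears at level 2.

2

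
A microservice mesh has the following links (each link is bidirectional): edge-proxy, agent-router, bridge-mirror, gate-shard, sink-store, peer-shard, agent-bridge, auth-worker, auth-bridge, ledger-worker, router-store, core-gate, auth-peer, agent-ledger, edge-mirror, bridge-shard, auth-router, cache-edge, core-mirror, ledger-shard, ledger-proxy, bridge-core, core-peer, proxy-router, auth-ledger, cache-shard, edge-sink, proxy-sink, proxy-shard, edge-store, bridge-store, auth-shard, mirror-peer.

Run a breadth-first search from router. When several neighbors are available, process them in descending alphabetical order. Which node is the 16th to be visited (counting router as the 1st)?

gate

Visit router; enqueue store, proxy, auth, agent → queue [store, proxy, auth, agent]
Visit store; enqueue sink, edge, bridge → queue [proxy, auth, agent, sink, edge, bridge]
Visit proxy; enqueue shard, ledger → queue [auth, agent, sink, edge, bridge, shard, ledger]
Visit auth; enqueue worker, peer → queue [agent, sink, edge, bridge, shard, ledger, worker, peer]
Visit agent → queue [sink, edge, bridge, shard, ledger, worker, peer]
Visit sink → queue [edge, bridge, shard, ledger, worker, peer]
Visit edge; enqueue mirror, cache → queue [bridge, shard, ledger, worker, peer, mirror, cache]
Visit bridge; enqueue core → queue [shard, ledger, worker, peer, mirror, cache, core]
Visit shard; enqueue gate → queue [ledger, worker, peer, mirror, cache, core, gate]
Visit ledger → queue [worker, peer, mirror, cache, core, gate]
Visit worker → queue [peer, mirror, cache, core, gate]
Visit peer → queue [mirror, cache, core, gate]
Visit mirror → queue [cache, core, gate]
Visit cache → queue [core, gate]
Visit core → queue [gate]
Visit gate → queue []

Visit order: router, store, proxy, auth, agent, sink, edge, bridge, shard, ledger, worker, peer, mirror, cache, core, gate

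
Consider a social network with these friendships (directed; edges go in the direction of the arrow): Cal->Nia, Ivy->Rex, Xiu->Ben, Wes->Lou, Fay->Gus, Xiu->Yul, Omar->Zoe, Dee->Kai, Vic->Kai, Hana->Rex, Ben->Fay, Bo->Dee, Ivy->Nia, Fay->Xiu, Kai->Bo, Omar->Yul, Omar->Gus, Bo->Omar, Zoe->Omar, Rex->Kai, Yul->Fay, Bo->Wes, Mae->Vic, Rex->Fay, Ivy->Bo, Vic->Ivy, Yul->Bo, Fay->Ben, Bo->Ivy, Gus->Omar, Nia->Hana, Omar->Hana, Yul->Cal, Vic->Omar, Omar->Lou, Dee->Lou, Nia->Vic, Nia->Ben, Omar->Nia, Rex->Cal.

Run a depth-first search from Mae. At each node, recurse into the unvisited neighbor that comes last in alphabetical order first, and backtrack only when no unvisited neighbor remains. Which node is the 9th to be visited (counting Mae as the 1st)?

Gus

Visit Mae
Mae → Vic
Vic → Omar
Omar → Zoe
Omar → Yul
Yul → Fay
Fay → Xiu
Xiu → Ben
Fay → Gus
Yul → Cal
Cal → Nia
Nia → Hana
Hana → Rex
Rex → Kai
Kai → Bo
Bo → Wes
Wes → Lou
Bo → Ivy
Bo → Dee

Visit order: Mae, Vic, Omar, Zoe, Yul, Fay, Xiu, Ben, Gus, Cal, Nia, Hana, Rex, Kai, Bo, Wes, Lou, Ivy, Dee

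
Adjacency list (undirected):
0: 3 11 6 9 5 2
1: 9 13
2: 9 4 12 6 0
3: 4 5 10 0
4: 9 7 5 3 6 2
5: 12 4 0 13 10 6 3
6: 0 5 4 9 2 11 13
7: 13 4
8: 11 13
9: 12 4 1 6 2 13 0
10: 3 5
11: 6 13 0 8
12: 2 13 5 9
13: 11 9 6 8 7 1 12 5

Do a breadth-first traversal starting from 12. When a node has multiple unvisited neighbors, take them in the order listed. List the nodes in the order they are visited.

Visit 12; enqueue 2, 13, 5, 9 → queue [2, 13, 5, 9]
Visit 2; enqueue 4, 6, 0 → queue [13, 5, 9, 4, 6, 0]
Visit 13; enqueue 11, 8, 7, 1 → queue [5, 9, 4, 6, 0, 11, 8, 7, 1]
Visit 5; enqueue 10, 3 → queue [9, 4, 6, 0, 11, 8, 7, 1, 10, 3]
Visit 9 → queue [4, 6, 0, 11, 8, 7, 1, 10, 3]
Visit 4 → queue [6, 0, 11, 8, 7, 1, 10, 3]
Visit 6 → queue [0, 11, 8, 7, 1, 10, 3]
Visit 0 → queue [11, 8, 7, 1, 10, 3]
Visit 11 → queue [8, 7, 1, 10, 3]
Visit 8 → queue [7, 1, 10, 3]
Visit 7 → queue [1, 10, 3]
Visit 1 → queue [10, 3]
Visit 10 → queue [3]
Visit 3 → queue []

12 -> 2 -> 13 -> 5 -> 9 -> 4 -> 6 -> 0 -> 11 -> 8 -> 7 -> 1 -> 10 -> 3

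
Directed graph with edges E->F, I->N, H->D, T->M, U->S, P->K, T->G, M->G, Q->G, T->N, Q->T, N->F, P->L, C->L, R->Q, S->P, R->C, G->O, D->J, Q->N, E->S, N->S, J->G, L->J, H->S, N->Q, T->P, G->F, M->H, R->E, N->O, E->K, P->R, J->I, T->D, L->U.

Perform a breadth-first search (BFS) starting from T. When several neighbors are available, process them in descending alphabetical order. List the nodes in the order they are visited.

T -> P -> N -> M -> G -> D -> R -> L -> K -> S -> Q -> O -> F -> H -> J -> E -> C -> U -> I

Visit T; enqueue P, N, M, G, D → queue [P, N, M, G, D]
Visit P; enqueue R, L, K → queue [N, M, G, D, R, L, K]
Visit N; enqueue S, Q, O, F → queue [M, G, D, R, L, K, S, Q, O, F]
Visit M; enqueue H → queue [G, D, R, L, K, S, Q, O, F, H]
Visit G → queue [D, R, L, K, S, Q, O, F, H]
Visit D; enqueue J → queue [R, L, K, S, Q, O, F, H, J]
Visit R; enqueue E, C → queue [L, K, S, Q, O, F, H, J, E, C]
Visit L; enqueue U → queue [K, S, Q, O, F, H, J, E, C, U]
Visit K → queue [S, Q, O, F, H, J, E, C, U]
Visit S → queue [Q, O, F, H, J, E, C, U]
Visit Q → queue [O, F, H, J, E, C, U]
Visit O → queue [F, H, J, E, C, U]
Visit F → queue [H, J, E, C, U]
Visit H → queue [J, E, C, U]
Visit J; enqueue I → queue [E, C, U, I]
Visit E → queue [C, U, I]
Visit C → queue [U, I]
Visit U → queue [I]
Visit I → queue []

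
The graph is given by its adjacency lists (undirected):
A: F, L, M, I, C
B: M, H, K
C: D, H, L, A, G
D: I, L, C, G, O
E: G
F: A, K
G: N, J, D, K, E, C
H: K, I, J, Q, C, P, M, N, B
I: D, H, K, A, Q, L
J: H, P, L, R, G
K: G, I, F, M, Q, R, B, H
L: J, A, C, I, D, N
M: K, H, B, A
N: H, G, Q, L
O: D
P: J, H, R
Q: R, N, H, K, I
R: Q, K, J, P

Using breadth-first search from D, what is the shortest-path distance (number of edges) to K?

Level 0: D
Level 1: C, G, I, L, O
Level 2: A, E, H, J, K, N, Q
Level 3: B, F, M, P, R
K first appears at level 2.

2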